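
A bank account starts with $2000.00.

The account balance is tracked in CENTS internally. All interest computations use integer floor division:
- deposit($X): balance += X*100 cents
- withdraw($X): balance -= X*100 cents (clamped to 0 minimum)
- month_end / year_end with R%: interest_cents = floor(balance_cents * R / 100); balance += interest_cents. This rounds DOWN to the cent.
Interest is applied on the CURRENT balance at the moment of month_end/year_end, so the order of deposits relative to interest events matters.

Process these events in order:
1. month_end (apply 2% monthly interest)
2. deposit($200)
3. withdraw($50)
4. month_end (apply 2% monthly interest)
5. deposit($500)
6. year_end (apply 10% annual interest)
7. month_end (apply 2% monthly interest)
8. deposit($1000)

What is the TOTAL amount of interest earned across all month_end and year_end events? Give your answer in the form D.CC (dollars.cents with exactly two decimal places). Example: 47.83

Answer: 417.32

Derivation:
After 1 (month_end (apply 2% monthly interest)): balance=$2040.00 total_interest=$40.00
After 2 (deposit($200)): balance=$2240.00 total_interest=$40.00
After 3 (withdraw($50)): balance=$2190.00 total_interest=$40.00
After 4 (month_end (apply 2% monthly interest)): balance=$2233.80 total_interest=$83.80
After 5 (deposit($500)): balance=$2733.80 total_interest=$83.80
After 6 (year_end (apply 10% annual interest)): balance=$3007.18 total_interest=$357.18
After 7 (month_end (apply 2% monthly interest)): balance=$3067.32 total_interest=$417.32
After 8 (deposit($1000)): balance=$4067.32 total_interest=$417.32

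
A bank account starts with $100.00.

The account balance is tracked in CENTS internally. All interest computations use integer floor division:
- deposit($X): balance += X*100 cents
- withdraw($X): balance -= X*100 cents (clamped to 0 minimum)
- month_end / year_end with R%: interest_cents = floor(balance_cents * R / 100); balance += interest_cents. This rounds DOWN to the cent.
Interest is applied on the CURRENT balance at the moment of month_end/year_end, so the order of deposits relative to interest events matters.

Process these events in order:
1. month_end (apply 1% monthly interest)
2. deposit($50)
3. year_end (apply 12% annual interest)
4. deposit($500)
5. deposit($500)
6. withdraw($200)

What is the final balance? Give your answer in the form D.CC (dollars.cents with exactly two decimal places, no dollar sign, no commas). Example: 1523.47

After 1 (month_end (apply 1% monthly interest)): balance=$101.00 total_interest=$1.00
After 2 (deposit($50)): balance=$151.00 total_interest=$1.00
After 3 (year_end (apply 12% annual interest)): balance=$169.12 total_interest=$19.12
After 4 (deposit($500)): balance=$669.12 total_interest=$19.12
After 5 (deposit($500)): balance=$1169.12 total_interest=$19.12
After 6 (withdraw($200)): balance=$969.12 total_interest=$19.12

Answer: 969.12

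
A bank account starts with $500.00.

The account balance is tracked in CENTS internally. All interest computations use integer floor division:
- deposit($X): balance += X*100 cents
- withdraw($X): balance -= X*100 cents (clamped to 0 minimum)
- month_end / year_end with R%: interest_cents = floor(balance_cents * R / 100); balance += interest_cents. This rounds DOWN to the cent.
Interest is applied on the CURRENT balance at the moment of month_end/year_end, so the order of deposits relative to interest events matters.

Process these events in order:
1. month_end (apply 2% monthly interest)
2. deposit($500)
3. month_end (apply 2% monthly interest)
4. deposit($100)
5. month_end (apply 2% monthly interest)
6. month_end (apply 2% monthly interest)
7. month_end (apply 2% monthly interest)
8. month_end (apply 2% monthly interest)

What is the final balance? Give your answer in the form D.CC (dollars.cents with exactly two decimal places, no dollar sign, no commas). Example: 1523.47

Answer: 1223.34

Derivation:
After 1 (month_end (apply 2% monthly interest)): balance=$510.00 total_interest=$10.00
After 2 (deposit($500)): balance=$1010.00 total_interest=$10.00
After 3 (month_end (apply 2% monthly interest)): balance=$1030.20 total_interest=$30.20
After 4 (deposit($100)): balance=$1130.20 total_interest=$30.20
After 5 (month_end (apply 2% monthly interest)): balance=$1152.80 total_interest=$52.80
After 6 (month_end (apply 2% monthly interest)): balance=$1175.85 total_interest=$75.85
After 7 (month_end (apply 2% monthly interest)): balance=$1199.36 total_interest=$99.36
After 8 (month_end (apply 2% monthly interest)): balance=$1223.34 total_interest=$123.34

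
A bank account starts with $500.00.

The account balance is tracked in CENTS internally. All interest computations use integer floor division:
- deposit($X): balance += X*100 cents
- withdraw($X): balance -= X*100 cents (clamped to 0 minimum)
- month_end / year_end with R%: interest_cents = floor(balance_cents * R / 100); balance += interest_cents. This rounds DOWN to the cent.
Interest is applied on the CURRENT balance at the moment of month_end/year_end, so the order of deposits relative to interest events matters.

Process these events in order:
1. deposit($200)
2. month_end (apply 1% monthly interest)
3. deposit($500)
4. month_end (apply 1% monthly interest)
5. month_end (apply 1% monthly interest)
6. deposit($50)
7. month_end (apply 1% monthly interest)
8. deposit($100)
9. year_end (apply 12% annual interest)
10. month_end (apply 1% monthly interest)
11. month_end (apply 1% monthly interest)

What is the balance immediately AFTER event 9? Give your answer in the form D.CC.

Answer: 1561.35

Derivation:
After 1 (deposit($200)): balance=$700.00 total_interest=$0.00
After 2 (month_end (apply 1% monthly interest)): balance=$707.00 total_interest=$7.00
After 3 (deposit($500)): balance=$1207.00 total_interest=$7.00
After 4 (month_end (apply 1% monthly interest)): balance=$1219.07 total_interest=$19.07
After 5 (month_end (apply 1% monthly interest)): balance=$1231.26 total_interest=$31.26
After 6 (deposit($50)): balance=$1281.26 total_interest=$31.26
After 7 (month_end (apply 1% monthly interest)): balance=$1294.07 total_interest=$44.07
After 8 (deposit($100)): balance=$1394.07 total_interest=$44.07
After 9 (year_end (apply 12% annual interest)): balance=$1561.35 total_interest=$211.35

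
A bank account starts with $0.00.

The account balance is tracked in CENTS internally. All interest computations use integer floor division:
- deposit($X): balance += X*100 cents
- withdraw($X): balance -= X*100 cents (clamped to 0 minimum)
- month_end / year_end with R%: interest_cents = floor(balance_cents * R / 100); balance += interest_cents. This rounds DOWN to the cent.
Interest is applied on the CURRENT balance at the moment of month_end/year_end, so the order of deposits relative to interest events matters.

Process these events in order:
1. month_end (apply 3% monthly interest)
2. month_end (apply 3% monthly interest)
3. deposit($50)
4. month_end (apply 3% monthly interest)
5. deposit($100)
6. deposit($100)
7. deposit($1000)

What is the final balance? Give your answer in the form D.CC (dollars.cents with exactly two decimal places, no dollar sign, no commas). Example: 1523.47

Answer: 1251.50

Derivation:
After 1 (month_end (apply 3% monthly interest)): balance=$0.00 total_interest=$0.00
After 2 (month_end (apply 3% monthly interest)): balance=$0.00 total_interest=$0.00
After 3 (deposit($50)): balance=$50.00 total_interest=$0.00
After 4 (month_end (apply 3% monthly interest)): balance=$51.50 total_interest=$1.50
After 5 (deposit($100)): balance=$151.50 total_interest=$1.50
After 6 (deposit($100)): balance=$251.50 total_interest=$1.50
After 7 (deposit($1000)): balance=$1251.50 total_interest=$1.50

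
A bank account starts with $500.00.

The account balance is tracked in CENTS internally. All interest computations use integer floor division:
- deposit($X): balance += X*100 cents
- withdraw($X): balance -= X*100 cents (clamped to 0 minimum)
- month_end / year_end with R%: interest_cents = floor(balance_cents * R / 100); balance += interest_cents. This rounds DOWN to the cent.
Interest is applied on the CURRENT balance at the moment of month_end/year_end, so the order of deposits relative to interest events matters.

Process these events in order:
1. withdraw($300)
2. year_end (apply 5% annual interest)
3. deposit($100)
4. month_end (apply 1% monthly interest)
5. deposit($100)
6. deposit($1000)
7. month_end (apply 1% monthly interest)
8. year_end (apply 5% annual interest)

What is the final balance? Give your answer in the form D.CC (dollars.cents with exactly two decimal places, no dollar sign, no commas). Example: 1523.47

After 1 (withdraw($300)): balance=$200.00 total_interest=$0.00
After 2 (year_end (apply 5% annual interest)): balance=$210.00 total_interest=$10.00
After 3 (deposit($100)): balance=$310.00 total_interest=$10.00
After 4 (month_end (apply 1% monthly interest)): balance=$313.10 total_interest=$13.10
After 5 (deposit($100)): balance=$413.10 total_interest=$13.10
After 6 (deposit($1000)): balance=$1413.10 total_interest=$13.10
After 7 (month_end (apply 1% monthly interest)): balance=$1427.23 total_interest=$27.23
After 8 (year_end (apply 5% annual interest)): balance=$1498.59 total_interest=$98.59

Answer: 1498.59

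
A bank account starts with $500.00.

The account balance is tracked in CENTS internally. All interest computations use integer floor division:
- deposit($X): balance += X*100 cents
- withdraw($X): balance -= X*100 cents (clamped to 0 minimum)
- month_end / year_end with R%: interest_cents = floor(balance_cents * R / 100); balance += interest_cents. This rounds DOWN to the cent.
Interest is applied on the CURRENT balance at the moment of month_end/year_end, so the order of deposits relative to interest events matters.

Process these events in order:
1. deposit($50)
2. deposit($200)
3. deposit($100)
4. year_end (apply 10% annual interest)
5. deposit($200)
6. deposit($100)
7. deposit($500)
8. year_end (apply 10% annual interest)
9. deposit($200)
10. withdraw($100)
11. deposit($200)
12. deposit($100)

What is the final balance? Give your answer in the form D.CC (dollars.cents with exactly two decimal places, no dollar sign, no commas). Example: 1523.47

After 1 (deposit($50)): balance=$550.00 total_interest=$0.00
After 2 (deposit($200)): balance=$750.00 total_interest=$0.00
After 3 (deposit($100)): balance=$850.00 total_interest=$0.00
After 4 (year_end (apply 10% annual interest)): balance=$935.00 total_interest=$85.00
After 5 (deposit($200)): balance=$1135.00 total_interest=$85.00
After 6 (deposit($100)): balance=$1235.00 total_interest=$85.00
After 7 (deposit($500)): balance=$1735.00 total_interest=$85.00
After 8 (year_end (apply 10% annual interest)): balance=$1908.50 total_interest=$258.50
After 9 (deposit($200)): balance=$2108.50 total_interest=$258.50
After 10 (withdraw($100)): balance=$2008.50 total_interest=$258.50
After 11 (deposit($200)): balance=$2208.50 total_interest=$258.50
After 12 (deposit($100)): balance=$2308.50 total_interest=$258.50

Answer: 2308.50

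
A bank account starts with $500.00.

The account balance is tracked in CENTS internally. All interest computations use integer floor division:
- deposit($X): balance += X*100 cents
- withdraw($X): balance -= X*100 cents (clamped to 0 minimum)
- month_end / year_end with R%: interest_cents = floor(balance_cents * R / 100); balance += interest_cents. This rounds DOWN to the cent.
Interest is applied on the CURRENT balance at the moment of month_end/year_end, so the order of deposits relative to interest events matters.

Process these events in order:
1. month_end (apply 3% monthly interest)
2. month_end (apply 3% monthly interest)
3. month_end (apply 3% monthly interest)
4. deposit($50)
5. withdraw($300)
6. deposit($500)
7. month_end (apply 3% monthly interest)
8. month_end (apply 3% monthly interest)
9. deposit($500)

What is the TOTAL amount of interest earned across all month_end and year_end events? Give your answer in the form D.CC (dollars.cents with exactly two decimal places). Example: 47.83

Answer: 94.85

Derivation:
After 1 (month_end (apply 3% monthly interest)): balance=$515.00 total_interest=$15.00
After 2 (month_end (apply 3% monthly interest)): balance=$530.45 total_interest=$30.45
After 3 (month_end (apply 3% monthly interest)): balance=$546.36 total_interest=$46.36
After 4 (deposit($50)): balance=$596.36 total_interest=$46.36
After 5 (withdraw($300)): balance=$296.36 total_interest=$46.36
After 6 (deposit($500)): balance=$796.36 total_interest=$46.36
After 7 (month_end (apply 3% monthly interest)): balance=$820.25 total_interest=$70.25
After 8 (month_end (apply 3% monthly interest)): balance=$844.85 total_interest=$94.85
After 9 (deposit($500)): balance=$1344.85 total_interest=$94.85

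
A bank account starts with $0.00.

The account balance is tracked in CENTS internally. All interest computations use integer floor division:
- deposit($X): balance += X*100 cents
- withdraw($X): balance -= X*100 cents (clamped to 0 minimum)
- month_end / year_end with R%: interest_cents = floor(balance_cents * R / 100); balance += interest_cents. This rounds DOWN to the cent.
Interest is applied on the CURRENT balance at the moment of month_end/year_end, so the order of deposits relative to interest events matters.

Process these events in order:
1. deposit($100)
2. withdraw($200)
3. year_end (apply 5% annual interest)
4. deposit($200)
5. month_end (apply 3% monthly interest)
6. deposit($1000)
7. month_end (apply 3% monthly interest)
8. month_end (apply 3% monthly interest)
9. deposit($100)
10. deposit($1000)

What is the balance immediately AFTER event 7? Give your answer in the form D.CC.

Answer: 1242.18

Derivation:
After 1 (deposit($100)): balance=$100.00 total_interest=$0.00
After 2 (withdraw($200)): balance=$0.00 total_interest=$0.00
After 3 (year_end (apply 5% annual interest)): balance=$0.00 total_interest=$0.00
After 4 (deposit($200)): balance=$200.00 total_interest=$0.00
After 5 (month_end (apply 3% monthly interest)): balance=$206.00 total_interest=$6.00
After 6 (deposit($1000)): balance=$1206.00 total_interest=$6.00
After 7 (month_end (apply 3% monthly interest)): balance=$1242.18 total_interest=$42.18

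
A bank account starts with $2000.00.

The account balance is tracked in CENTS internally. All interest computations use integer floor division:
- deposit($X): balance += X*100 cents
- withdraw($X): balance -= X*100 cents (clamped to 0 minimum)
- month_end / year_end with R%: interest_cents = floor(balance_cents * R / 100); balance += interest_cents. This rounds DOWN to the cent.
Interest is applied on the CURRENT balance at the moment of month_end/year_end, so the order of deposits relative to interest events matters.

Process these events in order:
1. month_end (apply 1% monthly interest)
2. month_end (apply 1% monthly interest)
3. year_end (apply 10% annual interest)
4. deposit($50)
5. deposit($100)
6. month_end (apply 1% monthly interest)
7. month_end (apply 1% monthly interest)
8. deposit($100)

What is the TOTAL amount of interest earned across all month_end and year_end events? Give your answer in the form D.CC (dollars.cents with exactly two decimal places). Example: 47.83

After 1 (month_end (apply 1% monthly interest)): balance=$2020.00 total_interest=$20.00
After 2 (month_end (apply 1% monthly interest)): balance=$2040.20 total_interest=$40.20
After 3 (year_end (apply 10% annual interest)): balance=$2244.22 total_interest=$244.22
After 4 (deposit($50)): balance=$2294.22 total_interest=$244.22
After 5 (deposit($100)): balance=$2394.22 total_interest=$244.22
After 6 (month_end (apply 1% monthly interest)): balance=$2418.16 total_interest=$268.16
After 7 (month_end (apply 1% monthly interest)): balance=$2442.34 total_interest=$292.34
After 8 (deposit($100)): balance=$2542.34 total_interest=$292.34

Answer: 292.34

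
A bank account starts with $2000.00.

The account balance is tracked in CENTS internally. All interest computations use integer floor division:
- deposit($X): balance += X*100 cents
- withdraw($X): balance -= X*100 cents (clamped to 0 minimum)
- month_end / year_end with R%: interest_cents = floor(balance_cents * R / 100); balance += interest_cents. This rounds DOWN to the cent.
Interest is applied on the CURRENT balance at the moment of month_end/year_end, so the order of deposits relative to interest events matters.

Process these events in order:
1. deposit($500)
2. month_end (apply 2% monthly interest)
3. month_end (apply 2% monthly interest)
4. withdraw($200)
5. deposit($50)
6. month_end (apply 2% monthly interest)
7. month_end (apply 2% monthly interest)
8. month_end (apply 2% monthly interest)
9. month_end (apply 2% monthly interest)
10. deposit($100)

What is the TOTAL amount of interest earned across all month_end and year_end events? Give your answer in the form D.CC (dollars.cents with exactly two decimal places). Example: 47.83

Answer: 303.04

Derivation:
After 1 (deposit($500)): balance=$2500.00 total_interest=$0.00
After 2 (month_end (apply 2% monthly interest)): balance=$2550.00 total_interest=$50.00
After 3 (month_end (apply 2% monthly interest)): balance=$2601.00 total_interest=$101.00
After 4 (withdraw($200)): balance=$2401.00 total_interest=$101.00
After 5 (deposit($50)): balance=$2451.00 total_interest=$101.00
After 6 (month_end (apply 2% monthly interest)): balance=$2500.02 total_interest=$150.02
After 7 (month_end (apply 2% monthly interest)): balance=$2550.02 total_interest=$200.02
After 8 (month_end (apply 2% monthly interest)): balance=$2601.02 total_interest=$251.02
After 9 (month_end (apply 2% monthly interest)): balance=$2653.04 total_interest=$303.04
After 10 (deposit($100)): balance=$2753.04 total_interest=$303.04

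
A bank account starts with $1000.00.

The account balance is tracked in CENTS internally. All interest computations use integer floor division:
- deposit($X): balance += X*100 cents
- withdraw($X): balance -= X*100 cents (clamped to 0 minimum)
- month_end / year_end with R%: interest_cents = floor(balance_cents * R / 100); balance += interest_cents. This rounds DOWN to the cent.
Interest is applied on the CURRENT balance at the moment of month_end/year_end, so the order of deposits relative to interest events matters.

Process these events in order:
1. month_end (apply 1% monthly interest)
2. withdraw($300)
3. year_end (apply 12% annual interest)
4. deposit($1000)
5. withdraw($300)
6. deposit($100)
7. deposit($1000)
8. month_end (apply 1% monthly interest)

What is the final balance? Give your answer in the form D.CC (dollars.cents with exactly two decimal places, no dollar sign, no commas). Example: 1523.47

Answer: 2621.15

Derivation:
After 1 (month_end (apply 1% monthly interest)): balance=$1010.00 total_interest=$10.00
After 2 (withdraw($300)): balance=$710.00 total_interest=$10.00
After 3 (year_end (apply 12% annual interest)): balance=$795.20 total_interest=$95.20
After 4 (deposit($1000)): balance=$1795.20 total_interest=$95.20
After 5 (withdraw($300)): balance=$1495.20 total_interest=$95.20
After 6 (deposit($100)): balance=$1595.20 total_interest=$95.20
After 7 (deposit($1000)): balance=$2595.20 total_interest=$95.20
After 8 (month_end (apply 1% monthly interest)): balance=$2621.15 total_interest=$121.15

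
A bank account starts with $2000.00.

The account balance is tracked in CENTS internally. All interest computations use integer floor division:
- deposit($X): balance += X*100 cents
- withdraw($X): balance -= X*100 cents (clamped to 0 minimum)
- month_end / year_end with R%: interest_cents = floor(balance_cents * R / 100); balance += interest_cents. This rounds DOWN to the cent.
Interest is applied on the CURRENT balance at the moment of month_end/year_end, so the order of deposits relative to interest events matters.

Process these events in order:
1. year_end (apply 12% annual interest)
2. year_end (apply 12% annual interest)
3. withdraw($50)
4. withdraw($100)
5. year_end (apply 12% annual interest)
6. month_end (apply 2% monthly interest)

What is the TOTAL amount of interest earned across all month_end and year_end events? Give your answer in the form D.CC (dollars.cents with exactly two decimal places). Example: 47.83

After 1 (year_end (apply 12% annual interest)): balance=$2240.00 total_interest=$240.00
After 2 (year_end (apply 12% annual interest)): balance=$2508.80 total_interest=$508.80
After 3 (withdraw($50)): balance=$2458.80 total_interest=$508.80
After 4 (withdraw($100)): balance=$2358.80 total_interest=$508.80
After 5 (year_end (apply 12% annual interest)): balance=$2641.85 total_interest=$791.85
After 6 (month_end (apply 2% monthly interest)): balance=$2694.68 total_interest=$844.68

Answer: 844.68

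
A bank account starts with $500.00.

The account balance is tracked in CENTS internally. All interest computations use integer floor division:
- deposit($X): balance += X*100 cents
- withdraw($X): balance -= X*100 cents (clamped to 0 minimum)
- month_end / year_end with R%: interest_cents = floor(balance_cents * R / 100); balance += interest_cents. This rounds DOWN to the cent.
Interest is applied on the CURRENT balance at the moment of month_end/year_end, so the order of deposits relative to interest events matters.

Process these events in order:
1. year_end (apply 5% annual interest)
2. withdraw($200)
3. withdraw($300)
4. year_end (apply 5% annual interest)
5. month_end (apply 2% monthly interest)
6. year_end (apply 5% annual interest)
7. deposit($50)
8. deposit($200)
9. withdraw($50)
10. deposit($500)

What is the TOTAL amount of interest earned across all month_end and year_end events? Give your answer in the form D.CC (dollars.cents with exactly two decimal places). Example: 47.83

After 1 (year_end (apply 5% annual interest)): balance=$525.00 total_interest=$25.00
After 2 (withdraw($200)): balance=$325.00 total_interest=$25.00
After 3 (withdraw($300)): balance=$25.00 total_interest=$25.00
After 4 (year_end (apply 5% annual interest)): balance=$26.25 total_interest=$26.25
After 5 (month_end (apply 2% monthly interest)): balance=$26.77 total_interest=$26.77
After 6 (year_end (apply 5% annual interest)): balance=$28.10 total_interest=$28.10
After 7 (deposit($50)): balance=$78.10 total_interest=$28.10
After 8 (deposit($200)): balance=$278.10 total_interest=$28.10
After 9 (withdraw($50)): balance=$228.10 total_interest=$28.10
After 10 (deposit($500)): balance=$728.10 total_interest=$28.10

Answer: 28.10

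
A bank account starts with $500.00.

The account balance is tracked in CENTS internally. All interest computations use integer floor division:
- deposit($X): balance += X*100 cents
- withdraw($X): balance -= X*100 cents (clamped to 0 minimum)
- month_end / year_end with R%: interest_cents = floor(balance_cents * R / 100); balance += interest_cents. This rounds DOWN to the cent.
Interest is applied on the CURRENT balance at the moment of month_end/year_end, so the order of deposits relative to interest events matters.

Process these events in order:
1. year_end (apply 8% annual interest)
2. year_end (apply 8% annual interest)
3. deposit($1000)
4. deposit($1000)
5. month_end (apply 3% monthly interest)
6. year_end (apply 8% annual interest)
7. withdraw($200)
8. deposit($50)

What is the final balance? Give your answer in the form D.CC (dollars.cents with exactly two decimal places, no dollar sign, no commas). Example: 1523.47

After 1 (year_end (apply 8% annual interest)): balance=$540.00 total_interest=$40.00
After 2 (year_end (apply 8% annual interest)): balance=$583.20 total_interest=$83.20
After 3 (deposit($1000)): balance=$1583.20 total_interest=$83.20
After 4 (deposit($1000)): balance=$2583.20 total_interest=$83.20
After 5 (month_end (apply 3% monthly interest)): balance=$2660.69 total_interest=$160.69
After 6 (year_end (apply 8% annual interest)): balance=$2873.54 total_interest=$373.54
After 7 (withdraw($200)): balance=$2673.54 total_interest=$373.54
After 8 (deposit($50)): balance=$2723.54 total_interest=$373.54

Answer: 2723.54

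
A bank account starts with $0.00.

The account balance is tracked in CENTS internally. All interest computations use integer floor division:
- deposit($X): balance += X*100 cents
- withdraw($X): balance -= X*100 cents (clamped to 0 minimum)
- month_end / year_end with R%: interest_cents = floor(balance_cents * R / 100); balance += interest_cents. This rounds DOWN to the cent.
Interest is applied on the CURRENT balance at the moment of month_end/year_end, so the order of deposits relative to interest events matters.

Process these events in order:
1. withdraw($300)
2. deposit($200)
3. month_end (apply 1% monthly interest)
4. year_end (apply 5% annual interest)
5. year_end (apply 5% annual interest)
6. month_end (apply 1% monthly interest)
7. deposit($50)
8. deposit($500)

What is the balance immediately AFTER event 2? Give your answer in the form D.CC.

After 1 (withdraw($300)): balance=$0.00 total_interest=$0.00
After 2 (deposit($200)): balance=$200.00 total_interest=$0.00

Answer: 200.00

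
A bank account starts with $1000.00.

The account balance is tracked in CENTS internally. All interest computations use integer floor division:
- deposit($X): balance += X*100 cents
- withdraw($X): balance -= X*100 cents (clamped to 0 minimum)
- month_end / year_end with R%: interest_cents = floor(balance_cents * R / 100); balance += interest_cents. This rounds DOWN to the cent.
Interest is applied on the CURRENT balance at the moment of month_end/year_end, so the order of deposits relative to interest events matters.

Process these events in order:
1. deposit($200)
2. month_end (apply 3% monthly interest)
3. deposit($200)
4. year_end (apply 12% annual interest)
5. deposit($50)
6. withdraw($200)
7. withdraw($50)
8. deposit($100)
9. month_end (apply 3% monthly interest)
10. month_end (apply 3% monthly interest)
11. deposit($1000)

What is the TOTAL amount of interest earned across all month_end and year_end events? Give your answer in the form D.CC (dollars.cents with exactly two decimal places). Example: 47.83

Answer: 300.16

Derivation:
After 1 (deposit($200)): balance=$1200.00 total_interest=$0.00
After 2 (month_end (apply 3% monthly interest)): balance=$1236.00 total_interest=$36.00
After 3 (deposit($200)): balance=$1436.00 total_interest=$36.00
After 4 (year_end (apply 12% annual interest)): balance=$1608.32 total_interest=$208.32
After 5 (deposit($50)): balance=$1658.32 total_interest=$208.32
After 6 (withdraw($200)): balance=$1458.32 total_interest=$208.32
After 7 (withdraw($50)): balance=$1408.32 total_interest=$208.32
After 8 (deposit($100)): balance=$1508.32 total_interest=$208.32
After 9 (month_end (apply 3% monthly interest)): balance=$1553.56 total_interest=$253.56
After 10 (month_end (apply 3% monthly interest)): balance=$1600.16 total_interest=$300.16
After 11 (deposit($1000)): balance=$2600.16 total_interest=$300.16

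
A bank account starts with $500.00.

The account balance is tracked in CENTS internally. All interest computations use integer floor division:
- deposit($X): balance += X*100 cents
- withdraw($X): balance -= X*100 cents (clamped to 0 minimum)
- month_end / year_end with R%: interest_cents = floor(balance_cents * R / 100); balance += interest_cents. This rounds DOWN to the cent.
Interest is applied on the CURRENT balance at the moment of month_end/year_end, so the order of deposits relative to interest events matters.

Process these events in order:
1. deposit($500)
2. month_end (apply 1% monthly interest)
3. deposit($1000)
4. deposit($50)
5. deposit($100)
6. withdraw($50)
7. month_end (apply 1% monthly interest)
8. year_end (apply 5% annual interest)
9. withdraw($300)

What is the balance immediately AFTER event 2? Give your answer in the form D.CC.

After 1 (deposit($500)): balance=$1000.00 total_interest=$0.00
After 2 (month_end (apply 1% monthly interest)): balance=$1010.00 total_interest=$10.00

Answer: 1010.00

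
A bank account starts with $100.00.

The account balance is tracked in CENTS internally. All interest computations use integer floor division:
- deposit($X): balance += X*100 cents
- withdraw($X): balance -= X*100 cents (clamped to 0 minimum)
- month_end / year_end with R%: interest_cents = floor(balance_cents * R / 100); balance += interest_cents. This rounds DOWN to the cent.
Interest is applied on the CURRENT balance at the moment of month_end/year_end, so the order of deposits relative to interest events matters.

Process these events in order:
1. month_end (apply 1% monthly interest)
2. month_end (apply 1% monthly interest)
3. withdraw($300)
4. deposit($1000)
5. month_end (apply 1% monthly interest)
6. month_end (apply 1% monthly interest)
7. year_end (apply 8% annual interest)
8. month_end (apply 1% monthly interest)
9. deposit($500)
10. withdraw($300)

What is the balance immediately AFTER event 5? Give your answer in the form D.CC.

After 1 (month_end (apply 1% monthly interest)): balance=$101.00 total_interest=$1.00
After 2 (month_end (apply 1% monthly interest)): balance=$102.01 total_interest=$2.01
After 3 (withdraw($300)): balance=$0.00 total_interest=$2.01
After 4 (deposit($1000)): balance=$1000.00 total_interest=$2.01
After 5 (month_end (apply 1% monthly interest)): balance=$1010.00 total_interest=$12.01

Answer: 1010.00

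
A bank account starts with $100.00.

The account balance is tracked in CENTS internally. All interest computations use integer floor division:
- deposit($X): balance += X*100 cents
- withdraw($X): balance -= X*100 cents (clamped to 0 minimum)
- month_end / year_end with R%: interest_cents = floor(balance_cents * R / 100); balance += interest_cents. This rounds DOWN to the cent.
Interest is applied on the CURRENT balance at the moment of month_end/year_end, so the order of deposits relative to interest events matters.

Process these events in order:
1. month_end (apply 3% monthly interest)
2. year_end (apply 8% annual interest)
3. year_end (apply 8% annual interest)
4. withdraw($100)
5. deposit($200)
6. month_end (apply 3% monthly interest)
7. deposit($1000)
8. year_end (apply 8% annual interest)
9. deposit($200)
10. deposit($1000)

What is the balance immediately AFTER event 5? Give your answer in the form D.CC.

After 1 (month_end (apply 3% monthly interest)): balance=$103.00 total_interest=$3.00
After 2 (year_end (apply 8% annual interest)): balance=$111.24 total_interest=$11.24
After 3 (year_end (apply 8% annual interest)): balance=$120.13 total_interest=$20.13
After 4 (withdraw($100)): balance=$20.13 total_interest=$20.13
After 5 (deposit($200)): balance=$220.13 total_interest=$20.13

Answer: 220.13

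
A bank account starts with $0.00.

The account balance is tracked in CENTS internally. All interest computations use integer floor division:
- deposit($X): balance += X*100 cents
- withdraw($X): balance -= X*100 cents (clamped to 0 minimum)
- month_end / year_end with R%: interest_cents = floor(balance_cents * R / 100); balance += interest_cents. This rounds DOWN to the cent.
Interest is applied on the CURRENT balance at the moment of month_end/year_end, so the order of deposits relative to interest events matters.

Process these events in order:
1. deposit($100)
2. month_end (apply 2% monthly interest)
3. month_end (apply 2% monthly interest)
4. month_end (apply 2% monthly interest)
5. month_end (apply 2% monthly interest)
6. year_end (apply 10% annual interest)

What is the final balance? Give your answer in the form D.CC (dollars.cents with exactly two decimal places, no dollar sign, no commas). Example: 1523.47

Answer: 119.06

Derivation:
After 1 (deposit($100)): balance=$100.00 total_interest=$0.00
After 2 (month_end (apply 2% monthly interest)): balance=$102.00 total_interest=$2.00
After 3 (month_end (apply 2% monthly interest)): balance=$104.04 total_interest=$4.04
After 4 (month_end (apply 2% monthly interest)): balance=$106.12 total_interest=$6.12
After 5 (month_end (apply 2% monthly interest)): balance=$108.24 total_interest=$8.24
After 6 (year_end (apply 10% annual interest)): balance=$119.06 total_interest=$19.06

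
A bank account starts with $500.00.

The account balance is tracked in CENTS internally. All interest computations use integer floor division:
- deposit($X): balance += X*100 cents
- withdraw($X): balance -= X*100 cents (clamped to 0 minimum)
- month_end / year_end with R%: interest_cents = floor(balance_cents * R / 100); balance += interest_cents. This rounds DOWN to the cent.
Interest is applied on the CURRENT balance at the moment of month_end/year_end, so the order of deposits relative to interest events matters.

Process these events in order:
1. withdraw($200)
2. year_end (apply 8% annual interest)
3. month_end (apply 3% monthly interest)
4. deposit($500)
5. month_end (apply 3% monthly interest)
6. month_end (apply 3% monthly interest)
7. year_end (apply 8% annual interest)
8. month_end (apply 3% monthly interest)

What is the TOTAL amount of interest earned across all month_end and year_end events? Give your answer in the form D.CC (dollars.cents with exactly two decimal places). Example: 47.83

Answer: 183.89

Derivation:
After 1 (withdraw($200)): balance=$300.00 total_interest=$0.00
After 2 (year_end (apply 8% annual interest)): balance=$324.00 total_interest=$24.00
After 3 (month_end (apply 3% monthly interest)): balance=$333.72 total_interest=$33.72
After 4 (deposit($500)): balance=$833.72 total_interest=$33.72
After 5 (month_end (apply 3% monthly interest)): balance=$858.73 total_interest=$58.73
After 6 (month_end (apply 3% monthly interest)): balance=$884.49 total_interest=$84.49
After 7 (year_end (apply 8% annual interest)): balance=$955.24 total_interest=$155.24
After 8 (month_end (apply 3% monthly interest)): balance=$983.89 total_interest=$183.89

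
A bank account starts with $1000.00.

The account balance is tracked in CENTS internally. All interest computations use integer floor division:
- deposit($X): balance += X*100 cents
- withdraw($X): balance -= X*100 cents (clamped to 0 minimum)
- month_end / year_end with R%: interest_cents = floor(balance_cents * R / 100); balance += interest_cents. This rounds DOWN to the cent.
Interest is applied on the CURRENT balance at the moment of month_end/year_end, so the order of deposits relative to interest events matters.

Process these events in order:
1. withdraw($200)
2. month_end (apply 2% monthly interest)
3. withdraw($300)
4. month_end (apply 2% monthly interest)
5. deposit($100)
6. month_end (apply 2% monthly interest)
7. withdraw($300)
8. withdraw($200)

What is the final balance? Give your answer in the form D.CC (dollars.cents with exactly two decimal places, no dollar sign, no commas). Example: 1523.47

Answer: 138.84

Derivation:
After 1 (withdraw($200)): balance=$800.00 total_interest=$0.00
After 2 (month_end (apply 2% monthly interest)): balance=$816.00 total_interest=$16.00
After 3 (withdraw($300)): balance=$516.00 total_interest=$16.00
After 4 (month_end (apply 2% monthly interest)): balance=$526.32 total_interest=$26.32
After 5 (deposit($100)): balance=$626.32 total_interest=$26.32
After 6 (month_end (apply 2% monthly interest)): balance=$638.84 total_interest=$38.84
After 7 (withdraw($300)): balance=$338.84 total_interest=$38.84
After 8 (withdraw($200)): balance=$138.84 total_interest=$38.84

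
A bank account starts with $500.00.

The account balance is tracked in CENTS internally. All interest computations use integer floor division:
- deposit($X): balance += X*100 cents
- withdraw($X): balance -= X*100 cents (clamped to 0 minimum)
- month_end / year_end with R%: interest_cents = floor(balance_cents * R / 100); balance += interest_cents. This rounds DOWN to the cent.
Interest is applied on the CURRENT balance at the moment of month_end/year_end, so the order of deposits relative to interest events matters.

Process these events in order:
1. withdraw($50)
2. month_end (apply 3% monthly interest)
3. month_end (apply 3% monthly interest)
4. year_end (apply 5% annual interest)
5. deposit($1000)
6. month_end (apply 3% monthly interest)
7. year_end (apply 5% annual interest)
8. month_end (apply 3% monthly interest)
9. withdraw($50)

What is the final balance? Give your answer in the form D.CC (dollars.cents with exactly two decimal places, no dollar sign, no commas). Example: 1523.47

After 1 (withdraw($50)): balance=$450.00 total_interest=$0.00
After 2 (month_end (apply 3% monthly interest)): balance=$463.50 total_interest=$13.50
After 3 (month_end (apply 3% monthly interest)): balance=$477.40 total_interest=$27.40
After 4 (year_end (apply 5% annual interest)): balance=$501.27 total_interest=$51.27
After 5 (deposit($1000)): balance=$1501.27 total_interest=$51.27
After 6 (month_end (apply 3% monthly interest)): balance=$1546.30 total_interest=$96.30
After 7 (year_end (apply 5% annual interest)): balance=$1623.61 total_interest=$173.61
After 8 (month_end (apply 3% monthly interest)): balance=$1672.31 total_interest=$222.31
After 9 (withdraw($50)): balance=$1622.31 total_interest=$222.31

Answer: 1622.31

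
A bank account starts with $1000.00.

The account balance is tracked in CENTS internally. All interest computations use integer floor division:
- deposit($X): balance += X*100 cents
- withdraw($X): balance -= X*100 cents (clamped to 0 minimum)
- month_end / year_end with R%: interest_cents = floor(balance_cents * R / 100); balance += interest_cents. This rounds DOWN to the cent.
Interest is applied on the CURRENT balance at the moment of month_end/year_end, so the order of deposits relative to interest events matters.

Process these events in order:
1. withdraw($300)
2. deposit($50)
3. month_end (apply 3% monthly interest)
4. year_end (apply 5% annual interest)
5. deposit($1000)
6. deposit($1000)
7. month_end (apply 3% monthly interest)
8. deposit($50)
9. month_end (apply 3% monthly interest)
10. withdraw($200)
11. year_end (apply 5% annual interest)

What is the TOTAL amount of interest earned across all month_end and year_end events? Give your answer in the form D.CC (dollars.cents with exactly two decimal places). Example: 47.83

Answer: 375.50

Derivation:
After 1 (withdraw($300)): balance=$700.00 total_interest=$0.00
After 2 (deposit($50)): balance=$750.00 total_interest=$0.00
After 3 (month_end (apply 3% monthly interest)): balance=$772.50 total_interest=$22.50
After 4 (year_end (apply 5% annual interest)): balance=$811.12 total_interest=$61.12
After 5 (deposit($1000)): balance=$1811.12 total_interest=$61.12
After 6 (deposit($1000)): balance=$2811.12 total_interest=$61.12
After 7 (month_end (apply 3% monthly interest)): balance=$2895.45 total_interest=$145.45
After 8 (deposit($50)): balance=$2945.45 total_interest=$145.45
After 9 (month_end (apply 3% monthly interest)): balance=$3033.81 total_interest=$233.81
After 10 (withdraw($200)): balance=$2833.81 total_interest=$233.81
After 11 (year_end (apply 5% annual interest)): balance=$2975.50 total_interest=$375.50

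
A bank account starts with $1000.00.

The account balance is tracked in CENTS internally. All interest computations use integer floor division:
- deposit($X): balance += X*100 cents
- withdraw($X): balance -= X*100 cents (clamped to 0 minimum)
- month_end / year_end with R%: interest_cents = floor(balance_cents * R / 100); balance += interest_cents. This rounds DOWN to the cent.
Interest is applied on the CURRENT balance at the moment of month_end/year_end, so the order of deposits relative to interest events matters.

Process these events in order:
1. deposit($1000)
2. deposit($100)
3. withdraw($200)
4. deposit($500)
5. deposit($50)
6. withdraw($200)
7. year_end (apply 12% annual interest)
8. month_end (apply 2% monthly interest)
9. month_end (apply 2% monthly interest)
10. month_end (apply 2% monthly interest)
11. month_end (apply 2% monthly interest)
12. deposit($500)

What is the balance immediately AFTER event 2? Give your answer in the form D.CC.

Answer: 2100.00

Derivation:
After 1 (deposit($1000)): balance=$2000.00 total_interest=$0.00
After 2 (deposit($100)): balance=$2100.00 total_interest=$0.00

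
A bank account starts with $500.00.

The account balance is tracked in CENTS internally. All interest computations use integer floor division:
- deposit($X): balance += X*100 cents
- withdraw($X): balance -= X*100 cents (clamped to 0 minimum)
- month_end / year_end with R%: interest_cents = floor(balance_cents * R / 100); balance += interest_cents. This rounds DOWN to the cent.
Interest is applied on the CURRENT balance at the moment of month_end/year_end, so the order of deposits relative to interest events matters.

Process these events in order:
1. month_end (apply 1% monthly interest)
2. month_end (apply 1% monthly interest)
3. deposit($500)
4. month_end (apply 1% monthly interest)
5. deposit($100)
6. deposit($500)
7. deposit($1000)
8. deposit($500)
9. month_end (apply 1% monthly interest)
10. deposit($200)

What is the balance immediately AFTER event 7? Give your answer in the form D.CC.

Answer: 2620.15

Derivation:
After 1 (month_end (apply 1% monthly interest)): balance=$505.00 total_interest=$5.00
After 2 (month_end (apply 1% monthly interest)): balance=$510.05 total_interest=$10.05
After 3 (deposit($500)): balance=$1010.05 total_interest=$10.05
After 4 (month_end (apply 1% monthly interest)): balance=$1020.15 total_interest=$20.15
After 5 (deposit($100)): balance=$1120.15 total_interest=$20.15
After 6 (deposit($500)): balance=$1620.15 total_interest=$20.15
After 7 (deposit($1000)): balance=$2620.15 total_interest=$20.15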